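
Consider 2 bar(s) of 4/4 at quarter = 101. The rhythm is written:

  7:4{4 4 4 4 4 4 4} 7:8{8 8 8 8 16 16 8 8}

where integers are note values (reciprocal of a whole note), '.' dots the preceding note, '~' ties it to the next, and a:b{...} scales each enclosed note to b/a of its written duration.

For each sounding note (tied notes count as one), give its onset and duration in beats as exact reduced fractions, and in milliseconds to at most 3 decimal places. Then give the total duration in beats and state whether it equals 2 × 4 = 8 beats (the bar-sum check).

1) 0.0ms=0b +339.463ms=4/7b
2) 339.463ms=4/7b +339.463ms=4/7b
3) 678.925ms=8/7b +339.463ms=4/7b
4) 1018.388ms=12/7b +339.463ms=4/7b
5) 1357.85ms=16/7b +339.463ms=4/7b
6) 1697.313ms=20/7b +339.463ms=4/7b
7) 2036.775ms=24/7b +339.463ms=4/7b
8) 2376.238ms=4b +339.463ms=4/7b
9) 2715.7ms=32/7b +339.463ms=4/7b
10) 3055.163ms=36/7b +339.463ms=4/7b
11) 3394.625ms=40/7b +339.463ms=4/7b
12) 3734.088ms=44/7b +169.731ms=2/7b
13) 3903.819ms=46/7b +169.731ms=2/7b
14) 4073.55ms=48/7b +339.463ms=4/7b
15) 4413.013ms=52/7b +339.463ms=4/7b
Σ=8b of 8 (101bpm 4/4) — PASS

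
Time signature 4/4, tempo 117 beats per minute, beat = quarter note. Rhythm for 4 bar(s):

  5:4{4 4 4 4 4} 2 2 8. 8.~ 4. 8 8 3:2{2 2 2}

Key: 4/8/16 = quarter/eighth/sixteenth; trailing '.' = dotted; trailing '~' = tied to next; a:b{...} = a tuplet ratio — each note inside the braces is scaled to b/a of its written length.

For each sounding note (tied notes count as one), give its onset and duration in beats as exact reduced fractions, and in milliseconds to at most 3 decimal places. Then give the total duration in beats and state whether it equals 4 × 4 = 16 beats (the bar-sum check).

1) 0.0ms=0b +410.256ms=4/5b
2) 410.256ms=4/5b +410.256ms=4/5b
3) 820.513ms=8/5b +410.256ms=4/5b
4) 1230.769ms=12/5b +410.256ms=4/5b
5) 1641.026ms=16/5b +410.256ms=4/5b
6) 2051.282ms=4b +1025.641ms=2b
7) 3076.923ms=6b +1025.641ms=2b
8) 4102.564ms=8b +384.615ms=3/4b
9) 4487.179ms=35/4b +1153.846ms=9/4b
10) 5641.026ms=11b +256.41ms=1/2b
11) 5897.436ms=23/2b +256.41ms=1/2b
12) 6153.846ms=12b +683.761ms=4/3b
13) 6837.607ms=40/3b +683.761ms=4/3b
14) 7521.368ms=44/3b +683.761ms=4/3b
Σ=16b of 16 (117bpm 4/4) — PASS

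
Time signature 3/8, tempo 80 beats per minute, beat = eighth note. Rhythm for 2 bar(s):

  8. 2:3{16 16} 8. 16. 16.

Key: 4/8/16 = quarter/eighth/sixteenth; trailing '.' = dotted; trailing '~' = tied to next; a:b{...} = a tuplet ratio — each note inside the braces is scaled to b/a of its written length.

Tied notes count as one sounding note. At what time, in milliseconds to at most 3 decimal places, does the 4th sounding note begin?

1. 0.0ms @ 0 + 1125.0ms (3/2)
2. 1125.0ms @ 3/2 + 562.5ms (3/4)
3. 1687.5ms @ 9/4 + 562.5ms (3/4)
4. 2250.0ms @ 3 + 1125.0ms (3/2)
5. 3375.0ms @ 9/2 + 562.5ms (3/4)
6. 3937.5ms @ 21/4 + 562.5ms (3/4)

note 4 onset = 3b = 2250.0ms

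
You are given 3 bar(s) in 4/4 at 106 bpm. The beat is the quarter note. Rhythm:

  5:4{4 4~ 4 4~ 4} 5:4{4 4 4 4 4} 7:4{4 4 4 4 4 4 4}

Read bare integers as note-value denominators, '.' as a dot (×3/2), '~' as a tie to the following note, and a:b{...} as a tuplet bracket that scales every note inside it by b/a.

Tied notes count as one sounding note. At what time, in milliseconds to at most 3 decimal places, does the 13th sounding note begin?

1. 0.0ms @ 0 + 452.83ms (4/5)
2. 452.83ms @ 4/5 + 905.66ms (8/5)
3. 1358.491ms @ 12/5 + 905.66ms (8/5)
4. 2264.151ms @ 4 + 452.83ms (4/5)
5. 2716.981ms @ 24/5 + 452.83ms (4/5)
6. 3169.811ms @ 28/5 + 452.83ms (4/5)
7. 3622.642ms @ 32/5 + 452.83ms (4/5)
8. 4075.472ms @ 36/5 + 452.83ms (4/5)
9. 4528.302ms @ 8 + 323.45ms (4/7)
10. 4851.752ms @ 60/7 + 323.45ms (4/7)
11. 5175.202ms @ 64/7 + 323.45ms (4/7)
12. 5498.652ms @ 68/7 + 323.45ms (4/7)
13. 5822.102ms @ 72/7 + 323.45ms (4/7)
14. 6145.553ms @ 76/7 + 323.45ms (4/7)
15. 6469.003ms @ 80/7 + 323.45ms (4/7)

note 13 onset = 72/7b = 5822.102ms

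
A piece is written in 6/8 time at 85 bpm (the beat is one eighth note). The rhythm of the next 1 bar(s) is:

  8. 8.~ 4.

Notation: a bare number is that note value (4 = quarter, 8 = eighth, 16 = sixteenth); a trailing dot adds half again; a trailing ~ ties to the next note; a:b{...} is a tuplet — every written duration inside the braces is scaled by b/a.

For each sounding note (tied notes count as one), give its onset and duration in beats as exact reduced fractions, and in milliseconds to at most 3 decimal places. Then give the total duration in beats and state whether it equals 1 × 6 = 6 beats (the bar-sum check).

1) 0.0ms=0b +1058.824ms=3/2b
2) 1058.824ms=3/2b +3176.471ms=9/2b
Σ=6b of 6 (85bpm 6/8) — PASS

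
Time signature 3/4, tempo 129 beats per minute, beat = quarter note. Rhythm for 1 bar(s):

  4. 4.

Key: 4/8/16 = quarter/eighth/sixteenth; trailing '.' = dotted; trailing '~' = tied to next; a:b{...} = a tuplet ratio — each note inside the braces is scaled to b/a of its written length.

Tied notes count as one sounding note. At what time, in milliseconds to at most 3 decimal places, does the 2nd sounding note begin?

note 2 onset = 3/2b = 697.674ms

1. 0.0ms @ 0 + 697.674ms (3/2)
2. 697.674ms @ 3/2 + 697.674ms (3/2)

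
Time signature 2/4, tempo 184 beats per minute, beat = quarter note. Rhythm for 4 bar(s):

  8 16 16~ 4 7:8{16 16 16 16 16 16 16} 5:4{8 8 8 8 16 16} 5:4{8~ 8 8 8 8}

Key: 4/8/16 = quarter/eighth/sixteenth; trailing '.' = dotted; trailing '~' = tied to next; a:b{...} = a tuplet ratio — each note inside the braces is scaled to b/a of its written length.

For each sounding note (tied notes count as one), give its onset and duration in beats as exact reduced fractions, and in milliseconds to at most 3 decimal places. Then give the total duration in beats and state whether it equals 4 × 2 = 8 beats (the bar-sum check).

1) 0.0ms=0b +163.043ms=1/2b
2) 163.043ms=1/2b +81.522ms=1/4b
3) 244.565ms=3/4b +407.609ms=5/4b
4) 652.174ms=2b +93.168ms=2/7b
5) 745.342ms=16/7b +93.168ms=2/7b
6) 838.509ms=18/7b +93.168ms=2/7b
7) 931.677ms=20/7b +93.168ms=2/7b
8) 1024.845ms=22/7b +93.168ms=2/7b
9) 1118.012ms=24/7b +93.168ms=2/7b
10) 1211.18ms=26/7b +93.168ms=2/7b
11) 1304.348ms=4b +130.435ms=2/5b
12) 1434.783ms=22/5b +130.435ms=2/5b
13) 1565.217ms=24/5b +130.435ms=2/5b
14) 1695.652ms=26/5b +130.435ms=2/5b
15) 1826.087ms=28/5b +65.217ms=1/5b
16) 1891.304ms=29/5b +65.217ms=1/5b
17) 1956.522ms=6b +260.87ms=4/5b
18) 2217.391ms=34/5b +130.435ms=2/5b
19) 2347.826ms=36/5b +130.435ms=2/5b
20) 2478.261ms=38/5b +130.435ms=2/5b
Σ=8b of 8 (184bpm 2/4) — PASS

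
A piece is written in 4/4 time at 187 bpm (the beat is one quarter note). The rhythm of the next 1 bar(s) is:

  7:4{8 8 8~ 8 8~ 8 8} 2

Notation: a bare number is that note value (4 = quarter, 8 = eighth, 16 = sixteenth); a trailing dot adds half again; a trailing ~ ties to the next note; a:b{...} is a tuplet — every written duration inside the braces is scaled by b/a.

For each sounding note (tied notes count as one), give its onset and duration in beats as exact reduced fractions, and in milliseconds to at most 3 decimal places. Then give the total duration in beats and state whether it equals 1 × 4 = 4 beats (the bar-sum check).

1) 0.0ms=0b +91.673ms=2/7b
2) 91.673ms=2/7b +91.673ms=2/7b
3) 183.346ms=4/7b +183.346ms=4/7b
4) 366.692ms=8/7b +183.346ms=4/7b
5) 550.038ms=12/7b +91.673ms=2/7b
6) 641.711ms=2b +641.711ms=2b
Σ=4b of 4 (187bpm 4/4) — PASS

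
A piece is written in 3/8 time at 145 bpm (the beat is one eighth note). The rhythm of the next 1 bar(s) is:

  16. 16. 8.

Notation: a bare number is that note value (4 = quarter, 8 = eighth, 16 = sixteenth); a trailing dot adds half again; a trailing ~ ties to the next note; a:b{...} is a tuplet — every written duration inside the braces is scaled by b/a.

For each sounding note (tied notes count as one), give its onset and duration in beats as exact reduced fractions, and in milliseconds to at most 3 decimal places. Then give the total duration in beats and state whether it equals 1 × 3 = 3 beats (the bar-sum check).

1) 0.0ms=0b +310.345ms=3/4b
2) 310.345ms=3/4b +310.345ms=3/4b
3) 620.69ms=3/2b +620.69ms=3/2b
Σ=3b of 3 (145bpm 3/8) — PASS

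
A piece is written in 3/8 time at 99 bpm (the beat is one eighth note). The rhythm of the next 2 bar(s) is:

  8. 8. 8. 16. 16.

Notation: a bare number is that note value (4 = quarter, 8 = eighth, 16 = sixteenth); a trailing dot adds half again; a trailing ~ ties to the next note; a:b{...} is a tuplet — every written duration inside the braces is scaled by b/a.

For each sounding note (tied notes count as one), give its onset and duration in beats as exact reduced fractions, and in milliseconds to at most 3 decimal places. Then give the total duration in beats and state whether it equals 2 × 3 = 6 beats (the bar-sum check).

1) 0.0ms=0b +909.091ms=3/2b
2) 909.091ms=3/2b +909.091ms=3/2b
3) 1818.182ms=3b +909.091ms=3/2b
4) 2727.273ms=9/2b +454.545ms=3/4b
5) 3181.818ms=21/4b +454.545ms=3/4b
Σ=6b of 6 (99bpm 3/8) — PASS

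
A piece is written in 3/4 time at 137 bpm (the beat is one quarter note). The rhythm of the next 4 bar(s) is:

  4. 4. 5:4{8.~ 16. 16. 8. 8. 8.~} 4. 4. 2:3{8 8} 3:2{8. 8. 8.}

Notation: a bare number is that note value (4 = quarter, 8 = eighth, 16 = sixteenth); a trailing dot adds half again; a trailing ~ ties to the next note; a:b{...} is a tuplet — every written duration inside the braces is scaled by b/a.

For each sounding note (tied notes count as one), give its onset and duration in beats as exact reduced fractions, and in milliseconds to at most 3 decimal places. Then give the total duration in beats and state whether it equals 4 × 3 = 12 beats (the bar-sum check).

1) 0.0ms=0b +656.934ms=3/2b
2) 656.934ms=3/2b +656.934ms=3/2b
3) 1313.869ms=3b +394.161ms=9/10b
4) 1708.029ms=39/10b +131.387ms=3/10b
5) 1839.416ms=21/5b +262.774ms=3/5b
6) 2102.19ms=24/5b +262.774ms=3/5b
7) 2364.964ms=27/5b +919.708ms=21/10b
8) 3284.672ms=15/2b +656.934ms=3/2b
9) 3941.606ms=9b +328.467ms=3/4b
10) 4270.073ms=39/4b +328.467ms=3/4b
11) 4598.54ms=21/2b +218.978ms=1/2b
12) 4817.518ms=11b +218.978ms=1/2b
13) 5036.496ms=23/2b +218.978ms=1/2b
Σ=12b of 12 (137bpm 3/4) — PASS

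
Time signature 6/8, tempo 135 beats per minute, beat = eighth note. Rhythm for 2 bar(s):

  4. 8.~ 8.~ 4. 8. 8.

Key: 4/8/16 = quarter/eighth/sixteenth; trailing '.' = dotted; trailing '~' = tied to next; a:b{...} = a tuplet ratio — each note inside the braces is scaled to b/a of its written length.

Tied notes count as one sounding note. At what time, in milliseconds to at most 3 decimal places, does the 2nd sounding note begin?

note 2 onset = 3b = 1333.333ms

1. 0.0ms @ 0 + 1333.333ms (3)
2. 1333.333ms @ 3 + 2666.667ms (6)
3. 4000.0ms @ 9 + 666.667ms (3/2)
4. 4666.667ms @ 21/2 + 666.667ms (3/2)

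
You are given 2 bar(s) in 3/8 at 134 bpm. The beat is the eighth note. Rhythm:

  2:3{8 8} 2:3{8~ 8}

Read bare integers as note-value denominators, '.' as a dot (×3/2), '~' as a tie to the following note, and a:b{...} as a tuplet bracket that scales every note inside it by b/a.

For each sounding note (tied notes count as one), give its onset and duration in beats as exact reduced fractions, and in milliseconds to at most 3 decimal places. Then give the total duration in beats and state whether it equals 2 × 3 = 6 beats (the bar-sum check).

1) 0.0ms=0b +671.642ms=3/2b
2) 671.642ms=3/2b +671.642ms=3/2b
3) 1343.284ms=3b +1343.284ms=3b
Σ=6b of 6 (134bpm 3/8) — PASS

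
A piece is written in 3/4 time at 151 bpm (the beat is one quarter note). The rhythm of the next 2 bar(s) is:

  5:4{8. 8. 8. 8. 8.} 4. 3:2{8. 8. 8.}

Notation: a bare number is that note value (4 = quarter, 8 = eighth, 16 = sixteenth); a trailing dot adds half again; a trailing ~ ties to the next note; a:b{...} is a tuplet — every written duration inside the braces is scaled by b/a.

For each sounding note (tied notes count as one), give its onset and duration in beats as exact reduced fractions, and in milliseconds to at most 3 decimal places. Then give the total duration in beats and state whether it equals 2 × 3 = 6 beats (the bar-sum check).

1) 0.0ms=0b +238.411ms=3/5b
2) 238.411ms=3/5b +238.411ms=3/5b
3) 476.821ms=6/5b +238.411ms=3/5b
4) 715.232ms=9/5b +238.411ms=3/5b
5) 953.642ms=12/5b +238.411ms=3/5b
6) 1192.053ms=3b +596.026ms=3/2b
7) 1788.079ms=9/2b +198.675ms=1/2b
8) 1986.755ms=5b +198.675ms=1/2b
9) 2185.43ms=11/2b +198.675ms=1/2b
Σ=6b of 6 (151bpm 3/4) — PASS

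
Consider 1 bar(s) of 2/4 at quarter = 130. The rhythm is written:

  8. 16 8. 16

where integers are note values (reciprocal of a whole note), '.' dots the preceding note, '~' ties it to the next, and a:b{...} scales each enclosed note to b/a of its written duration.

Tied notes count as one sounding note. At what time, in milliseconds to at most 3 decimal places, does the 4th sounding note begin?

note 4 onset = 7/4b = 807.692ms

1. 0.0ms @ 0 + 346.154ms (3/4)
2. 346.154ms @ 3/4 + 115.385ms (1/4)
3. 461.538ms @ 1 + 346.154ms (3/4)
4. 807.692ms @ 7/4 + 115.385ms (1/4)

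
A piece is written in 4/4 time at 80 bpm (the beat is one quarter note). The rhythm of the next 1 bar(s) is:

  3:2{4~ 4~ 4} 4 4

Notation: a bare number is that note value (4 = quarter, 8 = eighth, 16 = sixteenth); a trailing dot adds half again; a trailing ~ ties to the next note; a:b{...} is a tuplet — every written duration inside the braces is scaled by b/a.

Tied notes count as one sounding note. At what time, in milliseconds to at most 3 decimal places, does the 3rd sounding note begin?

1. 0.0ms @ 0 + 1500.0ms (2)
2. 1500.0ms @ 2 + 750.0ms (1)
3. 2250.0ms @ 3 + 750.0ms (1)

note 3 onset = 3b = 2250.0ms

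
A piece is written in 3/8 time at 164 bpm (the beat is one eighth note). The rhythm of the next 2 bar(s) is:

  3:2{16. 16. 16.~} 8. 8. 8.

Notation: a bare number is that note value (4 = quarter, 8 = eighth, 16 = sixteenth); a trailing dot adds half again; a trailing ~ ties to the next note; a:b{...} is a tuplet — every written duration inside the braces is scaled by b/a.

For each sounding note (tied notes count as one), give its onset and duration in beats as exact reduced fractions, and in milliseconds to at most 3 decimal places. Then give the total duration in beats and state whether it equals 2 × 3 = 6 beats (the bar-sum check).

1) 0.0ms=0b +182.927ms=1/2b
2) 182.927ms=1/2b +182.927ms=1/2b
3) 365.854ms=1b +731.707ms=2b
4) 1097.561ms=3b +548.78ms=3/2b
5) 1646.341ms=9/2b +548.78ms=3/2b
Σ=6b of 6 (164bpm 3/8) — PASS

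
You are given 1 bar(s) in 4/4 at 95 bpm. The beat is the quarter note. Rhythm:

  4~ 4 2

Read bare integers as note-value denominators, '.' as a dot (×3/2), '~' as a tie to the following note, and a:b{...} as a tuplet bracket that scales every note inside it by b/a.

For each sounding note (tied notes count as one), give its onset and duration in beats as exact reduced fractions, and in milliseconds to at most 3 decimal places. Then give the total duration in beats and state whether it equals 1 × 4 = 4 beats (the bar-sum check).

1) 0.0ms=0b +1263.158ms=2b
2) 1263.158ms=2b +1263.158ms=2b
Σ=4b of 4 (95bpm 4/4) — PASS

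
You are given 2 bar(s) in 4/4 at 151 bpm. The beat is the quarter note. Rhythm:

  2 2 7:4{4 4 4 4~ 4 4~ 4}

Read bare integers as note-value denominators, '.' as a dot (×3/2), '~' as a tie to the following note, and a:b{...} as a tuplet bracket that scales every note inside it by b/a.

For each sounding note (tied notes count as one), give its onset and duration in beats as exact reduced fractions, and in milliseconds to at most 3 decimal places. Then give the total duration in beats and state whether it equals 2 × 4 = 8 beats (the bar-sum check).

1) 0.0ms=0b +794.702ms=2b
2) 794.702ms=2b +794.702ms=2b
3) 1589.404ms=4b +227.058ms=4/7b
4) 1816.462ms=32/7b +227.058ms=4/7b
5) 2043.519ms=36/7b +227.058ms=4/7b
6) 2270.577ms=40/7b +454.115ms=8/7b
7) 2724.693ms=48/7b +454.115ms=8/7b
Σ=8b of 8 (151bpm 4/4) — PASS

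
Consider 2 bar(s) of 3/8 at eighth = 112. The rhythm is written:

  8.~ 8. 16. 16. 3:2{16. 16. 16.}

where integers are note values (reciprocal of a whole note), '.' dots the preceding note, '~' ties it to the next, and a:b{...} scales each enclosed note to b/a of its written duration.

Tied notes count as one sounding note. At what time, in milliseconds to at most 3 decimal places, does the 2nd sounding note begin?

1. 0.0ms @ 0 + 1607.143ms (3)
2. 1607.143ms @ 3 + 401.786ms (3/4)
3. 2008.929ms @ 15/4 + 401.786ms (3/4)
4. 2410.714ms @ 9/2 + 267.857ms (1/2)
5. 2678.571ms @ 5 + 267.857ms (1/2)
6. 2946.429ms @ 11/2 + 267.857ms (1/2)

note 2 onset = 3b = 1607.143ms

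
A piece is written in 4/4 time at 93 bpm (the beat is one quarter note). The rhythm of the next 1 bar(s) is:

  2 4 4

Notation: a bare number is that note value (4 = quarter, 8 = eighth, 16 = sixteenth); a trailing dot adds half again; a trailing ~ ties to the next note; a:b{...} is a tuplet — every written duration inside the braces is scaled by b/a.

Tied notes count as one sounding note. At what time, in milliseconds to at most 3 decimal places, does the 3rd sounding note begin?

1. 0.0ms @ 0 + 1290.323ms (2)
2. 1290.323ms @ 2 + 645.161ms (1)
3. 1935.484ms @ 3 + 645.161ms (1)

note 3 onset = 3b = 1935.484ms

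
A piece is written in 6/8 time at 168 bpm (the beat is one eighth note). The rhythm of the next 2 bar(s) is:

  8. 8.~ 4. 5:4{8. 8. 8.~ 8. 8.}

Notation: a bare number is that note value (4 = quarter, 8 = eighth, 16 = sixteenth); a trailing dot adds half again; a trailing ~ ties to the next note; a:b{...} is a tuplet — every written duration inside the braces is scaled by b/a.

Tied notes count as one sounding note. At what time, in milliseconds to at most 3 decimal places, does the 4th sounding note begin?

1. 0.0ms @ 0 + 535.714ms (3/2)
2. 535.714ms @ 3/2 + 1607.143ms (9/2)
3. 2142.857ms @ 6 + 428.571ms (6/5)
4. 2571.429ms @ 36/5 + 428.571ms (6/5)
5. 3000.0ms @ 42/5 + 857.143ms (12/5)
6. 3857.143ms @ 54/5 + 428.571ms (6/5)

note 4 onset = 36/5b = 2571.429ms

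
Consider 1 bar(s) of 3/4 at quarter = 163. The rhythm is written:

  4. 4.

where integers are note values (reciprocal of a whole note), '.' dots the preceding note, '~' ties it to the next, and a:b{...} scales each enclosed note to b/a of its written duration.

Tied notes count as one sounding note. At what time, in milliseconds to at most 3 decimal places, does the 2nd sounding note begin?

1. 0.0ms @ 0 + 552.147ms (3/2)
2. 552.147ms @ 3/2 + 552.147ms (3/2)

note 2 onset = 3/2b = 552.147ms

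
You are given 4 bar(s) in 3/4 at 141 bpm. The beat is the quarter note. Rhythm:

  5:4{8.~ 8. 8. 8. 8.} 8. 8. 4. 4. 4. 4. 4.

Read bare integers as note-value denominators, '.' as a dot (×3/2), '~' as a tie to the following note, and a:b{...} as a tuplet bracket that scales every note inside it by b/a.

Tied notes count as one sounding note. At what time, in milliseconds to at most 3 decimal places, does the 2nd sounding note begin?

note 2 onset = 6/5b = 510.638ms

1. 0.0ms @ 0 + 510.638ms (6/5)
2. 510.638ms @ 6/5 + 255.319ms (3/5)
3. 765.957ms @ 9/5 + 255.319ms (3/5)
4. 1021.277ms @ 12/5 + 255.319ms (3/5)
5. 1276.596ms @ 3 + 319.149ms (3/4)
6. 1595.745ms @ 15/4 + 319.149ms (3/4)
7. 1914.894ms @ 9/2 + 638.298ms (3/2)
8. 2553.191ms @ 6 + 638.298ms (3/2)
9. 3191.489ms @ 15/2 + 638.298ms (3/2)
10. 3829.787ms @ 9 + 638.298ms (3/2)
11. 4468.085ms @ 21/2 + 638.298ms (3/2)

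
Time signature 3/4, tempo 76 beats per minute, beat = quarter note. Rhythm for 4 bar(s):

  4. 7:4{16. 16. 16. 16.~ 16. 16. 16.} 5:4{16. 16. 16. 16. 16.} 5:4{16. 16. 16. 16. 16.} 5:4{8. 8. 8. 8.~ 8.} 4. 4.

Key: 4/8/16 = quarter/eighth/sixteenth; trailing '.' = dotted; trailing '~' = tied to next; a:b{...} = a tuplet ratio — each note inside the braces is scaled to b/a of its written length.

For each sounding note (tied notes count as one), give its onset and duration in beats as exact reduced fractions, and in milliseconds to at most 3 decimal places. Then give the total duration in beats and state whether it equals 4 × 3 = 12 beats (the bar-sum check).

1) 0.0ms=0b +1184.211ms=3/2b
2) 1184.211ms=3/2b +169.173ms=3/14b
3) 1353.383ms=12/7b +169.173ms=3/14b
4) 1522.556ms=27/14b +169.173ms=3/14b
5) 1691.729ms=15/7b +338.346ms=3/7b
6) 2030.075ms=18/7b +169.173ms=3/14b
7) 2199.248ms=39/14b +169.173ms=3/14b
8) 2368.421ms=3b +236.842ms=3/10b
9) 2605.263ms=33/10b +236.842ms=3/10b
10) 2842.105ms=18/5b +236.842ms=3/10b
11) 3078.947ms=39/10b +236.842ms=3/10b
12) 3315.789ms=21/5b +236.842ms=3/10b
13) 3552.632ms=9/2b +236.842ms=3/10b
14) 3789.474ms=24/5b +236.842ms=3/10b
15) 4026.316ms=51/10b +236.842ms=3/10b
16) 4263.158ms=27/5b +236.842ms=3/10b
17) 4500.0ms=57/10b +236.842ms=3/10b
18) 4736.842ms=6b +473.684ms=3/5b
19) 5210.526ms=33/5b +473.684ms=3/5b
20) 5684.211ms=36/5b +473.684ms=3/5b
21) 6157.895ms=39/5b +947.368ms=6/5b
22) 7105.263ms=9b +1184.211ms=3/2b
23) 8289.474ms=21/2b +1184.211ms=3/2b
Σ=12b of 12 (76bpm 3/4) — PASS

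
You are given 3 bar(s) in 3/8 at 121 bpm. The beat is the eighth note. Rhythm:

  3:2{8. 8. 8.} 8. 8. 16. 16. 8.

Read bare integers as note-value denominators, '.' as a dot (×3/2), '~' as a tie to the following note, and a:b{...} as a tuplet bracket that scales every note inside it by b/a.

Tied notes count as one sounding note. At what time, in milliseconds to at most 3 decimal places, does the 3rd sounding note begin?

note 3 onset = 2b = 991.736ms

1. 0.0ms @ 0 + 495.868ms (1)
2. 495.868ms @ 1 + 495.868ms (1)
3. 991.736ms @ 2 + 495.868ms (1)
4. 1487.603ms @ 3 + 743.802ms (3/2)
5. 2231.405ms @ 9/2 + 743.802ms (3/2)
6. 2975.207ms @ 6 + 371.901ms (3/4)
7. 3347.107ms @ 27/4 + 371.901ms (3/4)
8. 3719.008ms @ 15/2 + 743.802ms (3/2)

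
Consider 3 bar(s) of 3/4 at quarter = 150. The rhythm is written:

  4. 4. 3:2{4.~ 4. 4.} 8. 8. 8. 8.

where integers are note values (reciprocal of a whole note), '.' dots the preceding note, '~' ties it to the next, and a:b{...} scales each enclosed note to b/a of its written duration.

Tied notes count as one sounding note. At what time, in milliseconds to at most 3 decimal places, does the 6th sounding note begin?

note 6 onset = 27/4b = 2700.0ms

1. 0.0ms @ 0 + 600.0ms (3/2)
2. 600.0ms @ 3/2 + 600.0ms (3/2)
3. 1200.0ms @ 3 + 800.0ms (2)
4. 2000.0ms @ 5 + 400.0ms (1)
5. 2400.0ms @ 6 + 300.0ms (3/4)
6. 2700.0ms @ 27/4 + 300.0ms (3/4)
7. 3000.0ms @ 15/2 + 300.0ms (3/4)
8. 3300.0ms @ 33/4 + 300.0ms (3/4)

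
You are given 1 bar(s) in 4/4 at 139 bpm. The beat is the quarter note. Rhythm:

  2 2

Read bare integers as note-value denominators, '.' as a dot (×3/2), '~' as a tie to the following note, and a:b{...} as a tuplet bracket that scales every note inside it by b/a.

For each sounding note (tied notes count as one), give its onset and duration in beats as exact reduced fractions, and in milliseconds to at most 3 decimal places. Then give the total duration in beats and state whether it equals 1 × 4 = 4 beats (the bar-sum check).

1) 0.0ms=0b +863.309ms=2b
2) 863.309ms=2b +863.309ms=2b
Σ=4b of 4 (139bpm 4/4) — PASS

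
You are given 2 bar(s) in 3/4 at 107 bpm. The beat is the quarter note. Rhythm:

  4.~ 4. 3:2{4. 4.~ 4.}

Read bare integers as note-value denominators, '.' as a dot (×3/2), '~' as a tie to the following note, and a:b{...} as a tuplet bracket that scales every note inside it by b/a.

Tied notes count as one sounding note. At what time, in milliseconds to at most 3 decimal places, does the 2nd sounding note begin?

note 2 onset = 3b = 1682.243ms

1. 0.0ms @ 0 + 1682.243ms (3)
2. 1682.243ms @ 3 + 560.748ms (1)
3. 2242.991ms @ 4 + 1121.495ms (2)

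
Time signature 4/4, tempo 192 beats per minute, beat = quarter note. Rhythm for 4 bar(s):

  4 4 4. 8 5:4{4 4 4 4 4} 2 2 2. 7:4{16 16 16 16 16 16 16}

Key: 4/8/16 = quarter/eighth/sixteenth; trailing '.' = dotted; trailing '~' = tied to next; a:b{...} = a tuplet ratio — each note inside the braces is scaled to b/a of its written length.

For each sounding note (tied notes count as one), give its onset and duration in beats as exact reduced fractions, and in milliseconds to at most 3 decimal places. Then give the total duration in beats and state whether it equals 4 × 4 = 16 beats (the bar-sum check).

1) 0.0ms=0b +312.5ms=1b
2) 312.5ms=1b +312.5ms=1b
3) 625.0ms=2b +468.75ms=3/2b
4) 1093.75ms=7/2b +156.25ms=1/2b
5) 1250.0ms=4b +250.0ms=4/5b
6) 1500.0ms=24/5b +250.0ms=4/5b
7) 1750.0ms=28/5b +250.0ms=4/5b
8) 2000.0ms=32/5b +250.0ms=4/5b
9) 2250.0ms=36/5b +250.0ms=4/5b
10) 2500.0ms=8b +625.0ms=2b
11) 3125.0ms=10b +625.0ms=2b
12) 3750.0ms=12b +937.5ms=3b
13) 4687.5ms=15b +44.643ms=1/7b
14) 4732.143ms=106/7b +44.643ms=1/7b
15) 4776.786ms=107/7b +44.643ms=1/7b
16) 4821.429ms=108/7b +44.643ms=1/7b
17) 4866.071ms=109/7b +44.643ms=1/7b
18) 4910.714ms=110/7b +44.643ms=1/7b
19) 4955.357ms=111/7b +44.643ms=1/7b
Σ=16b of 16 (192bpm 4/4) — PASS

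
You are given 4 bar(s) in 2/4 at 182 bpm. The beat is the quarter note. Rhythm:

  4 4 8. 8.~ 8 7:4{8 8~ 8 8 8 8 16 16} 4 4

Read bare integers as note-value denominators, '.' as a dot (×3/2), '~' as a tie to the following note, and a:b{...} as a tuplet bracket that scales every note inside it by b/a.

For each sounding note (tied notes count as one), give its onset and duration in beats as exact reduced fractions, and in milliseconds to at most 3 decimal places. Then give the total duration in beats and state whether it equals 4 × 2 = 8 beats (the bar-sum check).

1) 0.0ms=0b +329.67ms=1b
2) 329.67ms=1b +329.67ms=1b
3) 659.341ms=2b +247.253ms=3/4b
4) 906.593ms=11/4b +412.088ms=5/4b
5) 1318.681ms=4b +94.192ms=2/7b
6) 1412.873ms=30/7b +188.383ms=4/7b
7) 1601.256ms=34/7b +94.192ms=2/7b
8) 1695.447ms=36/7b +94.192ms=2/7b
9) 1789.639ms=38/7b +94.192ms=2/7b
10) 1883.83ms=40/7b +47.096ms=1/7b
11) 1930.926ms=41/7b +47.096ms=1/7b
12) 1978.022ms=6b +329.67ms=1b
13) 2307.692ms=7b +329.67ms=1b
Σ=8b of 8 (182bpm 2/4) — PASS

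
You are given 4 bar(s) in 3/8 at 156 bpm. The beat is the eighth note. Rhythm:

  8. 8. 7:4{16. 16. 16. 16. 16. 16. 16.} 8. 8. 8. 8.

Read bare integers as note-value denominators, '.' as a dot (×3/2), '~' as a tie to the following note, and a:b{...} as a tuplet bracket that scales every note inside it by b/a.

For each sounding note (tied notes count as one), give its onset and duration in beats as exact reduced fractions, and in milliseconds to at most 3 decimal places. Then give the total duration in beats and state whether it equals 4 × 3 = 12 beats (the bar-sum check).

1) 0.0ms=0b +576.923ms=3/2b
2) 576.923ms=3/2b +576.923ms=3/2b
3) 1153.846ms=3b +164.835ms=3/7b
4) 1318.681ms=24/7b +164.835ms=3/7b
5) 1483.516ms=27/7b +164.835ms=3/7b
6) 1648.352ms=30/7b +164.835ms=3/7b
7) 1813.187ms=33/7b +164.835ms=3/7b
8) 1978.022ms=36/7b +164.835ms=3/7b
9) 2142.857ms=39/7b +164.835ms=3/7b
10) 2307.692ms=6b +576.923ms=3/2b
11) 2884.615ms=15/2b +576.923ms=3/2b
12) 3461.538ms=9b +576.923ms=3/2b
13) 4038.462ms=21/2b +576.923ms=3/2b
Σ=12b of 12 (156bpm 3/8) — PASS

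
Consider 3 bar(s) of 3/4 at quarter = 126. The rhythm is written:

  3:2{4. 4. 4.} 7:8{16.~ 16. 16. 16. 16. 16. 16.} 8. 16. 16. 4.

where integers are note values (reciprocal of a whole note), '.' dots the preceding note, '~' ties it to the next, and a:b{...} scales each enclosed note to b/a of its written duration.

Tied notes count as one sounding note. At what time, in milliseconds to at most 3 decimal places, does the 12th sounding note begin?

1. 0.0ms @ 0 + 476.19ms (1)
2. 476.19ms @ 1 + 476.19ms (1)
3. 952.381ms @ 2 + 476.19ms (1)
4. 1428.571ms @ 3 + 408.163ms (6/7)
5. 1836.735ms @ 27/7 + 204.082ms (3/7)
6. 2040.816ms @ 30/7 + 204.082ms (3/7)
7. 2244.898ms @ 33/7 + 204.082ms (3/7)
8. 2448.98ms @ 36/7 + 204.082ms (3/7)
9. 2653.061ms @ 39/7 + 204.082ms (3/7)
10. 2857.143ms @ 6 + 357.143ms (3/4)
11. 3214.286ms @ 27/4 + 178.571ms (3/8)
12. 3392.857ms @ 57/8 + 178.571ms (3/8)
13. 3571.429ms @ 15/2 + 714.286ms (3/2)

note 12 onset = 57/8b = 3392.857ms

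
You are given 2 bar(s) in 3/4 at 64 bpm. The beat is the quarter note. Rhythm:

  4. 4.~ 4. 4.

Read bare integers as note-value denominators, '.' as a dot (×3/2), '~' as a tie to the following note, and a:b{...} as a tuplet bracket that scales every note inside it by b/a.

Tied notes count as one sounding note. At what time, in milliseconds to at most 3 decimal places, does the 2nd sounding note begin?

1. 0.0ms @ 0 + 1406.25ms (3/2)
2. 1406.25ms @ 3/2 + 2812.5ms (3)
3. 4218.75ms @ 9/2 + 1406.25ms (3/2)

note 2 onset = 3/2b = 1406.25ms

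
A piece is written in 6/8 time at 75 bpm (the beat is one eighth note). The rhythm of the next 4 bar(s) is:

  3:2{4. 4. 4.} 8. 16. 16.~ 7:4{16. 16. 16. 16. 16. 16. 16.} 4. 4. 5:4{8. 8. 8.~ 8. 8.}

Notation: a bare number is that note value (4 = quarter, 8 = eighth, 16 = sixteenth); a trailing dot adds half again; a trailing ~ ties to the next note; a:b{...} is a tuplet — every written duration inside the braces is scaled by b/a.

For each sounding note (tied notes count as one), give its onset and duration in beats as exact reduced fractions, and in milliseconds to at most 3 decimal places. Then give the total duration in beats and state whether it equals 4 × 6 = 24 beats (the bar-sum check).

1) 0.0ms=0b +1600.0ms=2b
2) 1600.0ms=2b +1600.0ms=2b
3) 3200.0ms=4b +1600.0ms=2b
4) 4800.0ms=6b +1200.0ms=3/2b
5) 6000.0ms=15/2b +600.0ms=3/4b
6) 6600.0ms=33/4b +942.857ms=33/28b
7) 7542.857ms=66/7b +342.857ms=3/7b
8) 7885.714ms=69/7b +342.857ms=3/7b
9) 8228.571ms=72/7b +342.857ms=3/7b
10) 8571.429ms=75/7b +342.857ms=3/7b
11) 8914.286ms=78/7b +342.857ms=3/7b
12) 9257.143ms=81/7b +342.857ms=3/7b
13) 9600.0ms=12b +2400.0ms=3b
14) 12000.0ms=15b +2400.0ms=3b
15) 14400.0ms=18b +960.0ms=6/5b
16) 15360.0ms=96/5b +960.0ms=6/5b
17) 16320.0ms=102/5b +1920.0ms=12/5b
18) 18240.0ms=114/5b +960.0ms=6/5b
Σ=24b of 24 (75bpm 6/8) — PASS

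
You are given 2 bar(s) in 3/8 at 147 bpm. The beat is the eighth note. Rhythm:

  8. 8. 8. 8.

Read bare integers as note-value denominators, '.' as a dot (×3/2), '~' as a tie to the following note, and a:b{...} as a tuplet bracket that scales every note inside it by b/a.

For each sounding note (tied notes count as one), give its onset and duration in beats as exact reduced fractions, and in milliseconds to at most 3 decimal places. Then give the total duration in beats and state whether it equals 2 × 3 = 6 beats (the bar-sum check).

1) 0.0ms=0b +612.245ms=3/2b
2) 612.245ms=3/2b +612.245ms=3/2b
3) 1224.49ms=3b +612.245ms=3/2b
4) 1836.735ms=9/2b +612.245ms=3/2b
Σ=6b of 6 (147bpm 3/8) — PASS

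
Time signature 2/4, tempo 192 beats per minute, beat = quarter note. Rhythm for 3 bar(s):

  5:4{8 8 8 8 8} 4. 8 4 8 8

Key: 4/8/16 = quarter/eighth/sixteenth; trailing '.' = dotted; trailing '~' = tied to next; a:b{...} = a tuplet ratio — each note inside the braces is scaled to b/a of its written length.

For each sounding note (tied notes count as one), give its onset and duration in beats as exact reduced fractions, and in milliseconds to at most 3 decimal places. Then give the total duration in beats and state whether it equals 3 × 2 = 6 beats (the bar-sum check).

1) 0.0ms=0b +125.0ms=2/5b
2) 125.0ms=2/5b +125.0ms=2/5b
3) 250.0ms=4/5b +125.0ms=2/5b
4) 375.0ms=6/5b +125.0ms=2/5b
5) 500.0ms=8/5b +125.0ms=2/5b
6) 625.0ms=2b +468.75ms=3/2b
7) 1093.75ms=7/2b +156.25ms=1/2b
8) 1250.0ms=4b +312.5ms=1b
9) 1562.5ms=5b +156.25ms=1/2b
10) 1718.75ms=11/2b +156.25ms=1/2b
Σ=6b of 6 (192bpm 2/4) — PASS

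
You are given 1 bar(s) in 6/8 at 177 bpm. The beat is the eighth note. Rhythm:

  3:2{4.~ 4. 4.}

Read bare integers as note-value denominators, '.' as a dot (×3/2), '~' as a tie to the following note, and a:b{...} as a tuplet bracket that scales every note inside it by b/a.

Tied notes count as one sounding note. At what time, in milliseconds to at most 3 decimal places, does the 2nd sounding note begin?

note 2 onset = 4b = 1355.932ms

1. 0.0ms @ 0 + 1355.932ms (4)
2. 1355.932ms @ 4 + 677.966ms (2)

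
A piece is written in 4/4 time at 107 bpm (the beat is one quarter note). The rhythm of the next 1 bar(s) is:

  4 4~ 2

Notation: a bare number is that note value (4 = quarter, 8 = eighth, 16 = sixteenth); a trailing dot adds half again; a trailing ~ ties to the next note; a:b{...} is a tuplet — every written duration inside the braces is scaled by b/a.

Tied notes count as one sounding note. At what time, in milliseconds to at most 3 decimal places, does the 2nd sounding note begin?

1. 0.0ms @ 0 + 560.748ms (1)
2. 560.748ms @ 1 + 1682.243ms (3)

note 2 onset = 1b = 560.748ms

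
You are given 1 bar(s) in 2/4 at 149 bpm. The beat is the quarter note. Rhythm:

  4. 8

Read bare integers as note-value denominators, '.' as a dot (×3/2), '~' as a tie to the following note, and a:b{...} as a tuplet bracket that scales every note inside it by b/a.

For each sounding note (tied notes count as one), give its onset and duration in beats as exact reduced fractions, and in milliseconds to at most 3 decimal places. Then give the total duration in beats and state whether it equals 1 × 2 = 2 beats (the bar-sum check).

1) 0.0ms=0b +604.027ms=3/2b
2) 604.027ms=3/2b +201.342ms=1/2b
Σ=2b of 2 (149bpm 2/4) — PASS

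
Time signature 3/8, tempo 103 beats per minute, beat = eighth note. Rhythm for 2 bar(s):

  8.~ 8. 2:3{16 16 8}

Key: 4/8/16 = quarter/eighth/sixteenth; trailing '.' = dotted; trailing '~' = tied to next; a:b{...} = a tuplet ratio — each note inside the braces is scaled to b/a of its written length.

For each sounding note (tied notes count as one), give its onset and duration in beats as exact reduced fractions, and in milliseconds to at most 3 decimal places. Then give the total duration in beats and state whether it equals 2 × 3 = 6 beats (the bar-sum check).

1) 0.0ms=0b +1747.573ms=3b
2) 1747.573ms=3b +436.893ms=3/4b
3) 2184.466ms=15/4b +436.893ms=3/4b
4) 2621.359ms=9/2b +873.786ms=3/2b
Σ=6b of 6 (103bpm 3/8) — PASS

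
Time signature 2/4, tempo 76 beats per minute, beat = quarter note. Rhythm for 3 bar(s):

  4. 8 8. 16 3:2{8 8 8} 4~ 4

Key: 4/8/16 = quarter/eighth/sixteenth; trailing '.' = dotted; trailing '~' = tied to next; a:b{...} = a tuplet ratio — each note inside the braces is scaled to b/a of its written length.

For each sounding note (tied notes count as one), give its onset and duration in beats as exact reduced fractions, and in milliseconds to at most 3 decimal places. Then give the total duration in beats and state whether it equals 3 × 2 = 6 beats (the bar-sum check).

1) 0.0ms=0b +1184.211ms=3/2b
2) 1184.211ms=3/2b +394.737ms=1/2b
3) 1578.947ms=2b +592.105ms=3/4b
4) 2171.053ms=11/4b +197.368ms=1/4b
5) 2368.421ms=3b +263.158ms=1/3b
6) 2631.579ms=10/3b +263.158ms=1/3b
7) 2894.737ms=11/3b +263.158ms=1/3b
8) 3157.895ms=4b +1578.947ms=2b
Σ=6b of 6 (76bpm 2/4) — PASS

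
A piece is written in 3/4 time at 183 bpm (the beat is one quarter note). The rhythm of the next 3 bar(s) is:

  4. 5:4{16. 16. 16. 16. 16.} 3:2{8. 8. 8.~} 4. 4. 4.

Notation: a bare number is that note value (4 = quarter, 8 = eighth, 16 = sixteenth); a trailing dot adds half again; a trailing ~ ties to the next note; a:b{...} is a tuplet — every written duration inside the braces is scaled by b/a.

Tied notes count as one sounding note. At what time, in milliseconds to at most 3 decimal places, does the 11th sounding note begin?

1. 0.0ms @ 0 + 491.803ms (3/2)
2. 491.803ms @ 3/2 + 98.361ms (3/10)
3. 590.164ms @ 9/5 + 98.361ms (3/10)
4. 688.525ms @ 21/10 + 98.361ms (3/10)
5. 786.885ms @ 12/5 + 98.361ms (3/10)
6. 885.246ms @ 27/10 + 98.361ms (3/10)
7. 983.607ms @ 3 + 163.934ms (1/2)
8. 1147.541ms @ 7/2 + 163.934ms (1/2)
9. 1311.475ms @ 4 + 655.738ms (2)
10. 1967.213ms @ 6 + 491.803ms (3/2)
11. 2459.016ms @ 15/2 + 491.803ms (3/2)

note 11 onset = 15/2b = 2459.016ms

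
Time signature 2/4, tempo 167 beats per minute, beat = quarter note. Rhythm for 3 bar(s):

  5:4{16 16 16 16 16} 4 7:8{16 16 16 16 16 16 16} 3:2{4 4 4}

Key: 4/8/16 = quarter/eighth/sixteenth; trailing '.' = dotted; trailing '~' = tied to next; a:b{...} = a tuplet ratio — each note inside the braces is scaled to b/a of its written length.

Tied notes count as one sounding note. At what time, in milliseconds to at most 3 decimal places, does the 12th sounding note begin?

note 12 onset = 24/7b = 1231.822ms

1. 0.0ms @ 0 + 71.856ms (1/5)
2. 71.856ms @ 1/5 + 71.856ms (1/5)
3. 143.713ms @ 2/5 + 71.856ms (1/5)
4. 215.569ms @ 3/5 + 71.856ms (1/5)
5. 287.425ms @ 4/5 + 71.856ms (1/5)
6. 359.281ms @ 1 + 359.281ms (1)
7. 718.563ms @ 2 + 102.652ms (2/7)
8. 821.215ms @ 16/7 + 102.652ms (2/7)
9. 923.867ms @ 18/7 + 102.652ms (2/7)
10. 1026.518ms @ 20/7 + 102.652ms (2/7)
11. 1129.17ms @ 22/7 + 102.652ms (2/7)
12. 1231.822ms @ 24/7 + 102.652ms (2/7)
13. 1334.474ms @ 26/7 + 102.652ms (2/7)
14. 1437.126ms @ 4 + 239.521ms (2/3)
15. 1676.647ms @ 14/3 + 239.521ms (2/3)
16. 1916.168ms @ 16/3 + 239.521ms (2/3)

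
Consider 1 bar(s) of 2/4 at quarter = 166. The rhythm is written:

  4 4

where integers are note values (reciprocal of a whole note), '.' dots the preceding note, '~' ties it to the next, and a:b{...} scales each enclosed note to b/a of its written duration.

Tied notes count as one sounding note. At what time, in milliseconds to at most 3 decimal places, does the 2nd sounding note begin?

note 2 onset = 1b = 361.446ms

1. 0.0ms @ 0 + 361.446ms (1)
2. 361.446ms @ 1 + 361.446ms (1)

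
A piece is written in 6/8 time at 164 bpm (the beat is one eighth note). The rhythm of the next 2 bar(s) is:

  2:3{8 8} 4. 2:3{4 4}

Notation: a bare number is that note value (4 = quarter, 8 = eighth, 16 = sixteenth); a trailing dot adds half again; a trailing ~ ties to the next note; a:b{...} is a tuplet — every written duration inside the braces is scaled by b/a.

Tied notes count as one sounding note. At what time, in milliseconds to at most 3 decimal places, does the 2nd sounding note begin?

1. 0.0ms @ 0 + 548.78ms (3/2)
2. 548.78ms @ 3/2 + 548.78ms (3/2)
3. 1097.561ms @ 3 + 1097.561ms (3)
4. 2195.122ms @ 6 + 1097.561ms (3)
5. 3292.683ms @ 9 + 1097.561ms (3)

note 2 onset = 3/2b = 548.78ms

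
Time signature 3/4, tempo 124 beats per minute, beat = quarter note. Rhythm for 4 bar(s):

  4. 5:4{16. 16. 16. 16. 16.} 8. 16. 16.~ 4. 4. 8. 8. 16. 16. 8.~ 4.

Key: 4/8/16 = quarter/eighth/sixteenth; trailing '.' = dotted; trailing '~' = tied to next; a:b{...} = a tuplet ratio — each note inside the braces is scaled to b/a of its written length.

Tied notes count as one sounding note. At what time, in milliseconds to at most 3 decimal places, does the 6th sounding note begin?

note 6 onset = 27/10b = 1306.452ms

1. 0.0ms @ 0 + 725.806ms (3/2)
2. 725.806ms @ 3/2 + 145.161ms (3/10)
3. 870.968ms @ 9/5 + 145.161ms (3/10)
4. 1016.129ms @ 21/10 + 145.161ms (3/10)
5. 1161.29ms @ 12/5 + 145.161ms (3/10)
6. 1306.452ms @ 27/10 + 145.161ms (3/10)
7. 1451.613ms @ 3 + 362.903ms (3/4)
8. 1814.516ms @ 15/4 + 181.452ms (3/8)
9. 1995.968ms @ 33/8 + 907.258ms (15/8)
10. 2903.226ms @ 6 + 725.806ms (3/2)
11. 3629.032ms @ 15/2 + 362.903ms (3/4)
12. 3991.935ms @ 33/4 + 362.903ms (3/4)
13. 4354.839ms @ 9 + 181.452ms (3/8)
14. 4536.29ms @ 75/8 + 181.452ms (3/8)
15. 4717.742ms @ 39/4 + 1088.71ms (9/4)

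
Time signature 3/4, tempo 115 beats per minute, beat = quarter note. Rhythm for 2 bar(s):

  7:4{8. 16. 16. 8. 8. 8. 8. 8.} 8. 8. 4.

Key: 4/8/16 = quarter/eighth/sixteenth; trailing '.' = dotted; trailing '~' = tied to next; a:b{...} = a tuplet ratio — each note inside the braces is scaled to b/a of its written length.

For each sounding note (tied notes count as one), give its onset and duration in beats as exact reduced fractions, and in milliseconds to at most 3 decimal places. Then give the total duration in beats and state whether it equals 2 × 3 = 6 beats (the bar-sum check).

1) 0.0ms=0b +223.602ms=3/7b
2) 223.602ms=3/7b +111.801ms=3/14b
3) 335.404ms=9/14b +111.801ms=3/14b
4) 447.205ms=6/7b +223.602ms=3/7b
5) 670.807ms=9/7b +223.602ms=3/7b
6) 894.41ms=12/7b +223.602ms=3/7b
7) 1118.012ms=15/7b +223.602ms=3/7b
8) 1341.615ms=18/7b +223.602ms=3/7b
9) 1565.217ms=3b +391.304ms=3/4b
10) 1956.522ms=15/4b +391.304ms=3/4b
11) 2347.826ms=9/2b +782.609ms=3/2b
Σ=6b of 6 (115bpm 3/4) — PASS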